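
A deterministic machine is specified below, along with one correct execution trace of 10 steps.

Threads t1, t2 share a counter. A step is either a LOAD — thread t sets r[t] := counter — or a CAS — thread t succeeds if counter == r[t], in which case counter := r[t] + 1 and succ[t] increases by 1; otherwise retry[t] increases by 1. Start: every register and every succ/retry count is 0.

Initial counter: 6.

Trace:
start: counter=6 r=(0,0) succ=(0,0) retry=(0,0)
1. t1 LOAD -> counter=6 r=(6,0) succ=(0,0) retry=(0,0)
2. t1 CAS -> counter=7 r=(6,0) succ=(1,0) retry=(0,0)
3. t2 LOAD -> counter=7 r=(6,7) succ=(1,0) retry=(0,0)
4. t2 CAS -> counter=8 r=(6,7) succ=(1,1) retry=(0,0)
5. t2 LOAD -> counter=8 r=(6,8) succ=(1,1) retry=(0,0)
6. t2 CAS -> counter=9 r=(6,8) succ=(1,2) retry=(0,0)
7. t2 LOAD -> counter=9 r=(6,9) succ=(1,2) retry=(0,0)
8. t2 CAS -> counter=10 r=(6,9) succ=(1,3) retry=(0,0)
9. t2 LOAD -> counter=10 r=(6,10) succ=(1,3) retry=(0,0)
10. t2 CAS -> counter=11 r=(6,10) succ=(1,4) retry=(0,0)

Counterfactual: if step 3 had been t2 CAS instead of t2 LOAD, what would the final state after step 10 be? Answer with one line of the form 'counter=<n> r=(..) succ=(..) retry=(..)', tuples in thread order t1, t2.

counter=10 r=(6,9) succ=(1,3) retry=(0,2)

(re-executing from step 3 with the substitution; state before step 3: counter=7 r=(6,0) succ=(1,0) retry=(0,0))
3. t2 CAS -> counter=7 r=(6,0) succ=(1,0) retry=(0,1)
4. t2 CAS -> counter=7 r=(6,0) succ=(1,0) retry=(0,2)
5. t2 LOAD -> counter=7 r=(6,7) succ=(1,0) retry=(0,2)
6. t2 CAS -> counter=8 r=(6,7) succ=(1,1) retry=(0,2)
7. t2 LOAD -> counter=8 r=(6,8) succ=(1,1) retry=(0,2)
8. t2 CAS -> counter=9 r=(6,8) succ=(1,2) retry=(0,2)
9. t2 LOAD -> counter=9 r=(6,9) succ=(1,2) retry=(0,2)
10. t2 CAS -> counter=10 r=(6,9) succ=(1,3) retry=(0,2)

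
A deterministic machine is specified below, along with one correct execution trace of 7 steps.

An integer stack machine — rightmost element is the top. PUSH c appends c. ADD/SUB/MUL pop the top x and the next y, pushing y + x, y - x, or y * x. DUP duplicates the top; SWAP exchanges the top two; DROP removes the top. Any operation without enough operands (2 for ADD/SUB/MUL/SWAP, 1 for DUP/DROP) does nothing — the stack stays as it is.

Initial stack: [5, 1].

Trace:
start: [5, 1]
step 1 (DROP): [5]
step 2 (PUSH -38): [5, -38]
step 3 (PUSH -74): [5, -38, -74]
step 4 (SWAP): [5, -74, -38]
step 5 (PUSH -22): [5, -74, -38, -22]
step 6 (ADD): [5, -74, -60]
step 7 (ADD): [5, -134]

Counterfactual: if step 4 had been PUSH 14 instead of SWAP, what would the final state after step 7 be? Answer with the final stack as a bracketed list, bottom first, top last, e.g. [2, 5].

[5, -38, -82]

(re-executing from step 4 with the substitution; state before step 4: [5, -38, -74])
step 4 (PUSH 14): [5, -38, -74, 14]
step 5 (PUSH -22): [5, -38, -74, 14, -22]
step 6 (ADD): [5, -38, -74, -8]
step 7 (ADD): [5, -38, -82]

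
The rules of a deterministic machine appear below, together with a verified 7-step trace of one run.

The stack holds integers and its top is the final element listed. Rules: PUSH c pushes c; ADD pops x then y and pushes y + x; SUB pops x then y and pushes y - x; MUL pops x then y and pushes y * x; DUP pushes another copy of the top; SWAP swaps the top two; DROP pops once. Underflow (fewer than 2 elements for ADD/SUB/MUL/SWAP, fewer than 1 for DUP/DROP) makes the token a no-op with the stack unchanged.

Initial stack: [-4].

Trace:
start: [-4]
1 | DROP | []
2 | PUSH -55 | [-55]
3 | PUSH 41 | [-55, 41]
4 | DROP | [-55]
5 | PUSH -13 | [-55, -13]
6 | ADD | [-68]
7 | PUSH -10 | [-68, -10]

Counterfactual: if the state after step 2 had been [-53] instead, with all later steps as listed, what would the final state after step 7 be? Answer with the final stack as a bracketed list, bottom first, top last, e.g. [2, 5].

state after step 2 := [-53]
3 | PUSH 41 | [-53, 41]
4 | DROP | [-53]
5 | PUSH -13 | [-53, -13]
6 | ADD | [-66]
7 | PUSH -10 | [-66, -10]

[-66, -10]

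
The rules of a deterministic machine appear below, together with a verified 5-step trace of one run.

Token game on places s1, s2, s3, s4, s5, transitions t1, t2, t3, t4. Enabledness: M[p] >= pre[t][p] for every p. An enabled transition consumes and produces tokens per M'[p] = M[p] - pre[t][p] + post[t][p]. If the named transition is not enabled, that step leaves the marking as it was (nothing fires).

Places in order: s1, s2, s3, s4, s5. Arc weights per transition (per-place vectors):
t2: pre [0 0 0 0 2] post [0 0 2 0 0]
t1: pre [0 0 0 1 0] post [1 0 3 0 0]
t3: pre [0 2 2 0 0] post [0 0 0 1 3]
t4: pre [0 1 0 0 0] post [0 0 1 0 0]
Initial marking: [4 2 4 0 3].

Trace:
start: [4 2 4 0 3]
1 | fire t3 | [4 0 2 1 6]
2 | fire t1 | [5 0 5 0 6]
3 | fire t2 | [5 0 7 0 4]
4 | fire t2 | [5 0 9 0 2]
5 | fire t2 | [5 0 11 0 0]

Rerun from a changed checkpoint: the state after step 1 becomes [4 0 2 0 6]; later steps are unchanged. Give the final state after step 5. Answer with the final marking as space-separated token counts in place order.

4 0 8 0 0

state after step 1 := [4 0 2 0 6]
2 | fire t1 | [4 0 2 0 6]
3 | fire t2 | [4 0 4 0 4]
4 | fire t2 | [4 0 6 0 2]
5 | fire t2 | [4 0 8 0 0]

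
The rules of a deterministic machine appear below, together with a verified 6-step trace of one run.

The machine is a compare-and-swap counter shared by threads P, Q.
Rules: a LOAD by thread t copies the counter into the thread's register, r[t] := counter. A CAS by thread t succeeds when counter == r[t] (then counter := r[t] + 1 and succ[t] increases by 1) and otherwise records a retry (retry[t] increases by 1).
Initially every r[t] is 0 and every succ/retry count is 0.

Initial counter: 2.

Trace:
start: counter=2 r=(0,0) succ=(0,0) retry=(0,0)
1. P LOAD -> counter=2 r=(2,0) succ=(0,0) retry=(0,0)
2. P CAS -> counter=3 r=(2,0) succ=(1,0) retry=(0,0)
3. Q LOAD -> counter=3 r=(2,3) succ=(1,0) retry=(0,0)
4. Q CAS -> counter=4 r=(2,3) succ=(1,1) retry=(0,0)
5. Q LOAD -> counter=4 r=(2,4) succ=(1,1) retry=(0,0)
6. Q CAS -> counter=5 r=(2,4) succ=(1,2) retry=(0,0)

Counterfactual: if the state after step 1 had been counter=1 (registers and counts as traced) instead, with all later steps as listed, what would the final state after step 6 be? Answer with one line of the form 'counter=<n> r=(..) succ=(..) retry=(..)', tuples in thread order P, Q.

counter=3 r=(2,2) succ=(0,2) retry=(1,0)

state after step 1 := counter=1 r=(2,0) succ=(0,0) retry=(0,0)
2. P CAS -> counter=1 r=(2,0) succ=(0,0) retry=(1,0)
3. Q LOAD -> counter=1 r=(2,1) succ=(0,0) retry=(1,0)
4. Q CAS -> counter=2 r=(2,1) succ=(0,1) retry=(1,0)
5. Q LOAD -> counter=2 r=(2,2) succ=(0,1) retry=(1,0)
6. Q CAS -> counter=3 r=(2,2) succ=(0,2) retry=(1,0)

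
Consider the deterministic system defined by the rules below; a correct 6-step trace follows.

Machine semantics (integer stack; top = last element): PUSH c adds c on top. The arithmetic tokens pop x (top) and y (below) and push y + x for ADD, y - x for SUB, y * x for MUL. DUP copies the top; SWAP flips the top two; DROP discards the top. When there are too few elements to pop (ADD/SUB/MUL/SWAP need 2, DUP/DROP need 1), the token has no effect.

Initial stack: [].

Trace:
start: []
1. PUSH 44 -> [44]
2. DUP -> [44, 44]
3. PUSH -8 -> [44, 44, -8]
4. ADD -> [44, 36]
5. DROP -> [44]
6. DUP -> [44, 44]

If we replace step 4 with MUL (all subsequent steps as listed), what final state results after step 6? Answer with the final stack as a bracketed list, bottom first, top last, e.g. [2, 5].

(re-executing from step 4 with the substitution; state before step 4: [44, 44, -8])
4. MUL -> [44, -352]
5. DROP -> [44]
6. DUP -> [44, 44]

[44, 44]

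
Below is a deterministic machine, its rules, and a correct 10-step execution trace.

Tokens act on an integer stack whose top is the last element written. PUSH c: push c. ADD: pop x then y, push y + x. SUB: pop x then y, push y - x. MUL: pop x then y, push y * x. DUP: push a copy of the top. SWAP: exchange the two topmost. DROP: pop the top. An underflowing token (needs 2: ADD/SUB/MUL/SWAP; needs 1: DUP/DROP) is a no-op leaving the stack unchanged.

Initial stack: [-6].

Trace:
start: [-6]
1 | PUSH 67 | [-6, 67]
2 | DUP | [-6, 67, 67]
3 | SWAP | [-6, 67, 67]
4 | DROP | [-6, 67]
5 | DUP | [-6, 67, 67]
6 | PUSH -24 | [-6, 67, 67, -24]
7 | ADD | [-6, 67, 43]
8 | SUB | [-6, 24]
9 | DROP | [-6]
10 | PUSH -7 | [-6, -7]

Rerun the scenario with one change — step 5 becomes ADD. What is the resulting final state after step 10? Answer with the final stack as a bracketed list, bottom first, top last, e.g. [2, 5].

(re-executing from step 5 with the substitution; state before step 5: [-6, 67])
5 | ADD | [61]
6 | PUSH -24 | [61, -24]
7 | ADD | [37]
8 | SUB | [37]
9 | DROP | []
10 | PUSH -7 | [-7]

[-7]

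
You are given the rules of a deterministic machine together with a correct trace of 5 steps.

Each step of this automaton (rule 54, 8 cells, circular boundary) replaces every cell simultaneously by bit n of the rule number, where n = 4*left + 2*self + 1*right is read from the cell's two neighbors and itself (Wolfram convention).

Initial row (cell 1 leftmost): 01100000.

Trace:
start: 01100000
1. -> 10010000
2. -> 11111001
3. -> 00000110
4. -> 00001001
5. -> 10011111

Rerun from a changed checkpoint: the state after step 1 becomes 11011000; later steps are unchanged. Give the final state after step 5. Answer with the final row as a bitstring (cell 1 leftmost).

00000000

state after step 1 := 11011000
2. -> 00100101
3. -> 11111111
4. -> 00000000
5. -> 00000000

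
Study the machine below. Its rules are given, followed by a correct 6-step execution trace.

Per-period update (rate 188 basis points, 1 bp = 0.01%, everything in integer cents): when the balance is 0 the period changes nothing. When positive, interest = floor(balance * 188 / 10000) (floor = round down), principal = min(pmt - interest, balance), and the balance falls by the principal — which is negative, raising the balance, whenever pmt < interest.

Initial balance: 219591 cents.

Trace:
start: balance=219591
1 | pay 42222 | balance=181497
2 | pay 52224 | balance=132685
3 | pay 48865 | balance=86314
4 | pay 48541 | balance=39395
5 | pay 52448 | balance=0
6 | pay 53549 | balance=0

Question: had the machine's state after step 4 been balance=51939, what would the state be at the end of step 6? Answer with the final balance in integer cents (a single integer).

state after step 4 := balance=51939
5 | pay 52448 | balance=467
6 | pay 53549 | balance=0

0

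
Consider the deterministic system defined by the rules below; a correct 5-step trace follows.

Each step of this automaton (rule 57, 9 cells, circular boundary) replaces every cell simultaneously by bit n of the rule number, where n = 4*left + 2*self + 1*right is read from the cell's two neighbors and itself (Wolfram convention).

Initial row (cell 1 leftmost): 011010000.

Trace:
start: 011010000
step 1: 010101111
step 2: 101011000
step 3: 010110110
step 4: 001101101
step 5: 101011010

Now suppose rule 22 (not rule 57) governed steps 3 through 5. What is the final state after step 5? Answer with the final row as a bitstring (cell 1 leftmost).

010000010

(re-executing steps 3..5 under rule 22; state before step 3: 101011000)
step 3: 101000101
step 4: 001101100
step 5: 010000010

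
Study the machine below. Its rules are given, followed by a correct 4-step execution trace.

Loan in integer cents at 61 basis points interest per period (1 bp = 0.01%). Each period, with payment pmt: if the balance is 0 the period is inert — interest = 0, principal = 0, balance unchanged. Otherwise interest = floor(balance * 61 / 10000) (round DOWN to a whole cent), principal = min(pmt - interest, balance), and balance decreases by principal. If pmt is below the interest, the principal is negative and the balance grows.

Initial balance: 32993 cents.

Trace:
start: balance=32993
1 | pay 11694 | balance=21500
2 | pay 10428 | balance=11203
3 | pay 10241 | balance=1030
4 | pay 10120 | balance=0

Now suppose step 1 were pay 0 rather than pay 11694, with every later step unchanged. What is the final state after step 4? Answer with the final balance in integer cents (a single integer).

(re-executing from step 1 with the substitution; state before step 1: balance=32993)
1 | pay 0 | balance=33194
2 | pay 10428 | balance=22968
3 | pay 10241 | balance=12867
4 | pay 10120 | balance=2825

2825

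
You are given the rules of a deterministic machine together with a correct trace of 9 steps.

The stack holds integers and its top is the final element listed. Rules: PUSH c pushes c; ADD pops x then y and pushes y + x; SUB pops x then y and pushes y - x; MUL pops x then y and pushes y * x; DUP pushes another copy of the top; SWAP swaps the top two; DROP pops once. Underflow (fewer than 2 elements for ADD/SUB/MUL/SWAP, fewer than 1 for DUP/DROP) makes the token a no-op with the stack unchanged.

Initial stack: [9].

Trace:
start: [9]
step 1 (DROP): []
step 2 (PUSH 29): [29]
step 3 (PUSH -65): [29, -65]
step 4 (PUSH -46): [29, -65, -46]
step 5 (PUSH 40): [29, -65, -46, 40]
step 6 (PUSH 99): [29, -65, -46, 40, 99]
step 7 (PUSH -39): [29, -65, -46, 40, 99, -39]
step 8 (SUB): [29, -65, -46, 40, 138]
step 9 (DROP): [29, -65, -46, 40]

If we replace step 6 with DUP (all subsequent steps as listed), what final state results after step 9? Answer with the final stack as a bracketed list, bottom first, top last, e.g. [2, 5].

[29, -65, -46, 40]

(re-executing from step 6 with the substitution; state before step 6: [29, -65, -46, 40])
step 6 (DUP): [29, -65, -46, 40, 40]
step 7 (PUSH -39): [29, -65, -46, 40, 40, -39]
step 8 (SUB): [29, -65, -46, 40, 79]
step 9 (DROP): [29, -65, -46, 40]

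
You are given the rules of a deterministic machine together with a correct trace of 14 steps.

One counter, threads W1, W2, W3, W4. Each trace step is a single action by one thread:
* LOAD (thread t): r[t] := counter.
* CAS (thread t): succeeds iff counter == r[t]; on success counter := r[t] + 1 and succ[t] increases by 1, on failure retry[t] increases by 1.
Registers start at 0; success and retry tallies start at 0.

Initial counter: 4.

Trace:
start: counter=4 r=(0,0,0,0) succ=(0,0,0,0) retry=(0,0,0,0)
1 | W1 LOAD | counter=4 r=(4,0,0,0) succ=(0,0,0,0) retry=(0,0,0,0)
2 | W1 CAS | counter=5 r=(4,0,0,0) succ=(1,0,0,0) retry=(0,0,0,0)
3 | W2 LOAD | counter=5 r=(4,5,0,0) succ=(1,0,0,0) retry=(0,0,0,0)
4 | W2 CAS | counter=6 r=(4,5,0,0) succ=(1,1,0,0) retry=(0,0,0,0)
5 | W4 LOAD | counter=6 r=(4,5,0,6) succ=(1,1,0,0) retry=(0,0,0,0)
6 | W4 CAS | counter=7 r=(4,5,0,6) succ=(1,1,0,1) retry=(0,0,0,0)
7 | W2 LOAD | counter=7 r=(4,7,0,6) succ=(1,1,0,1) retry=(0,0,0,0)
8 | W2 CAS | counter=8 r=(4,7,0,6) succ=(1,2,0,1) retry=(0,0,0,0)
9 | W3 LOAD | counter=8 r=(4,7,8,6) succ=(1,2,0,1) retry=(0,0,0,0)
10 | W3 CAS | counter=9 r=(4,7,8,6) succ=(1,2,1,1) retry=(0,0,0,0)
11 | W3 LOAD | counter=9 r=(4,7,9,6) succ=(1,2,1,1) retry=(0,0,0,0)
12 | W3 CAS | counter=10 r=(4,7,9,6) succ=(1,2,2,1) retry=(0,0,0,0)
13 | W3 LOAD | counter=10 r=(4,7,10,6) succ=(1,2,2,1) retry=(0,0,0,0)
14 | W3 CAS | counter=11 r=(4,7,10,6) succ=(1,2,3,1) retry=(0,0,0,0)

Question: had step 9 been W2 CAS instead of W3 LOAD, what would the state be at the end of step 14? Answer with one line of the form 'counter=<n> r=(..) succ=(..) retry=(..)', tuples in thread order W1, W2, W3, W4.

counter=10 r=(4,7,9,6) succ=(1,2,2,1) retry=(0,1,1,0)

(re-executing from step 9 with the substitution; state before step 9: counter=8 r=(4,7,0,6) succ=(1,2,0,1) retry=(0,0,0,0))
9 | W2 CAS | counter=8 r=(4,7,0,6) succ=(1,2,0,1) retry=(0,1,0,0)
10 | W3 CAS | counter=8 r=(4,7,0,6) succ=(1,2,0,1) retry=(0,1,1,0)
11 | W3 LOAD | counter=8 r=(4,7,8,6) succ=(1,2,0,1) retry=(0,1,1,0)
12 | W3 CAS | counter=9 r=(4,7,8,6) succ=(1,2,1,1) retry=(0,1,1,0)
13 | W3 LOAD | counter=9 r=(4,7,9,6) succ=(1,2,1,1) retry=(0,1,1,0)
14 | W3 CAS | counter=10 r=(4,7,9,6) succ=(1,2,2,1) retry=(0,1,1,0)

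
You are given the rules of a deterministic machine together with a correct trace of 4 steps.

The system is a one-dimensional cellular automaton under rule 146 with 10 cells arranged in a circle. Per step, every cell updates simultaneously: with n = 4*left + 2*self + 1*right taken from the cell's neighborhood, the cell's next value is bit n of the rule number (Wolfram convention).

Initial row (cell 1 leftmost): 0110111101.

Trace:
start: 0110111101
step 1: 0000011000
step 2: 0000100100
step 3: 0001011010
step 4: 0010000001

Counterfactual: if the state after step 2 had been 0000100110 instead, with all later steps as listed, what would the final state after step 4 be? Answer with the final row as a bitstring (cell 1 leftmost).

state after step 2 := 0000100110
step 3: 0001011001
step 4: 1010000110

1010000110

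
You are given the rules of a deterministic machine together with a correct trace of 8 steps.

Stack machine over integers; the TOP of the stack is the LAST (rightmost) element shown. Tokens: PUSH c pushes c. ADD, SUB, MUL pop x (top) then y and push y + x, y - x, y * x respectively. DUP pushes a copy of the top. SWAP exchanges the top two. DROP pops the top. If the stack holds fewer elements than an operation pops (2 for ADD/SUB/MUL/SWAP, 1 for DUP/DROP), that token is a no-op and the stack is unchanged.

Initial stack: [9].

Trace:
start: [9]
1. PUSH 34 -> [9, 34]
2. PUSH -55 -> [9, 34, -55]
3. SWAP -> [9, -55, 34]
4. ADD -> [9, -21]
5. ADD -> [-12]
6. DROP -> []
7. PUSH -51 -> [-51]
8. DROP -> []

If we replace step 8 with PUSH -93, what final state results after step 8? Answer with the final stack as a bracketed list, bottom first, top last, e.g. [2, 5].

(re-executing from step 8 with the substitution; state before step 8: [-51])
8. PUSH -93 -> [-51, -93]

[-51, -93]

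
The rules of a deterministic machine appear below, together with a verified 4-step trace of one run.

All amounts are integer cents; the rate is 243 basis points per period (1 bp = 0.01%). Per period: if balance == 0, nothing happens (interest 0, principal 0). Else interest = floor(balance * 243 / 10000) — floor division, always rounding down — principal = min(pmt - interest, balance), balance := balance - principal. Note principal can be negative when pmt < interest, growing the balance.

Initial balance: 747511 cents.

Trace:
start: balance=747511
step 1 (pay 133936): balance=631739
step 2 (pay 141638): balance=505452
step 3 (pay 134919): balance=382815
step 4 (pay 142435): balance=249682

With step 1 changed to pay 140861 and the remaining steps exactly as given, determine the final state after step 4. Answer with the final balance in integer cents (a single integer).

(re-executing from step 1 with the substitution; state before step 1: balance=747511)
step 1 (pay 140861): balance=624814
step 2 (pay 141638): balance=498358
step 3 (pay 134919): balance=375549
step 4 (pay 142435): balance=242239

242239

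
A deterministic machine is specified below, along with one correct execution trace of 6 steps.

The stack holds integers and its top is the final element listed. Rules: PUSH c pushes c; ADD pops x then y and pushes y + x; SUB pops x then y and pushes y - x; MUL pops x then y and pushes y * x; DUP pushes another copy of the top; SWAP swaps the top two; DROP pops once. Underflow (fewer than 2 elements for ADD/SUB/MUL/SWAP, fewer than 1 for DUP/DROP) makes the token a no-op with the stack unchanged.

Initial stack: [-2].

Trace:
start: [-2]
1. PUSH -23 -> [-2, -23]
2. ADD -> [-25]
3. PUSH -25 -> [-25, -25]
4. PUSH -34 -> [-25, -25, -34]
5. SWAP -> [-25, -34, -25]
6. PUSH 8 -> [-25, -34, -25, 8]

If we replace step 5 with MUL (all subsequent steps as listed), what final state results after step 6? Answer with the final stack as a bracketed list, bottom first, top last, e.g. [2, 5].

(re-executing from step 5 with the substitution; state before step 5: [-25, -25, -34])
5. MUL -> [-25, 850]
6. PUSH 8 -> [-25, 850, 8]

[-25, 850, 8]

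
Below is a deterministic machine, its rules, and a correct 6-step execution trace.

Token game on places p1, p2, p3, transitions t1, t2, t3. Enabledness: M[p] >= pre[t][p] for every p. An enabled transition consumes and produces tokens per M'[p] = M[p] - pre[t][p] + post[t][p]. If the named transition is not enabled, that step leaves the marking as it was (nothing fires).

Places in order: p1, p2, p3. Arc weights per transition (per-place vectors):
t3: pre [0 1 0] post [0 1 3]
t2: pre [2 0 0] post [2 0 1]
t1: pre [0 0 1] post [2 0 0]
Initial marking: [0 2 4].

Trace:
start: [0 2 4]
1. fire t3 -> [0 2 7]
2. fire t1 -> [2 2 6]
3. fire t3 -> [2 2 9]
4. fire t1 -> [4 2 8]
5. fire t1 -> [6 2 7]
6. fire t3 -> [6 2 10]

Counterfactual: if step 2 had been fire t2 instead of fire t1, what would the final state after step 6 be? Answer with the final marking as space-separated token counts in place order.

(re-executing from step 2 with the substitution; state before step 2: [0 2 7])
2. fire t2 -> [0 2 7]
3. fire t3 -> [0 2 10]
4. fire t1 -> [2 2 9]
5. fire t1 -> [4 2 8]
6. fire t3 -> [4 2 11]

4 2 11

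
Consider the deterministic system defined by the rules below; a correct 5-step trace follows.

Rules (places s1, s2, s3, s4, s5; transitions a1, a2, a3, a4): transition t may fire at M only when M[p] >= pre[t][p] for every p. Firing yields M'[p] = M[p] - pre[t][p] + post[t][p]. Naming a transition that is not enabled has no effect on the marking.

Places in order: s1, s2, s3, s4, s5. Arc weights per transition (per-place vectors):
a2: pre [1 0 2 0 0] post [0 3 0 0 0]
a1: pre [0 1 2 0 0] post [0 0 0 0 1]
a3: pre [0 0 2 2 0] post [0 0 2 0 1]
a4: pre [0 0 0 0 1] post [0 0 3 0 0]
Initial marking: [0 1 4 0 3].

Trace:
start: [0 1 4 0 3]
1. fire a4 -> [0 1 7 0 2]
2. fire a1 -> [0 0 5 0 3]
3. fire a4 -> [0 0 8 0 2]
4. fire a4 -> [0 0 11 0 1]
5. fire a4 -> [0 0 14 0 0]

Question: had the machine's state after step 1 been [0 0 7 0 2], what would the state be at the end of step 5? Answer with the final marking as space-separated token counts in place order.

state after step 1 := [0 0 7 0 2]
2. fire a1 -> [0 0 7 0 2]
3. fire a4 -> [0 0 10 0 1]
4. fire a4 -> [0 0 13 0 0]
5. fire a4 -> [0 0 13 0 0]

0 0 13 0 0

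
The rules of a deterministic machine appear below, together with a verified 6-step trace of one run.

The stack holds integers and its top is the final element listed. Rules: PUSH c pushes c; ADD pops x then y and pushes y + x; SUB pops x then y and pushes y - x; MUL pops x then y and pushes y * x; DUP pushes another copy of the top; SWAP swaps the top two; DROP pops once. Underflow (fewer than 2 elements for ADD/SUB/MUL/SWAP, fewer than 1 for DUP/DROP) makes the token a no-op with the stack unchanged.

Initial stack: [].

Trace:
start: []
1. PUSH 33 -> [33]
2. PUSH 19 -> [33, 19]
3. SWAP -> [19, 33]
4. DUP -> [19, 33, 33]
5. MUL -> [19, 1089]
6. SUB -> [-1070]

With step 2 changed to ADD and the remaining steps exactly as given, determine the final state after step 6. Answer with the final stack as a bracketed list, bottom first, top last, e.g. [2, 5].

(re-executing from step 2 with the substitution; state before step 2: [33])
2. ADD -> [33]
3. SWAP -> [33]
4. DUP -> [33, 33]
5. MUL -> [1089]
6. SUB -> [1089]

[1089]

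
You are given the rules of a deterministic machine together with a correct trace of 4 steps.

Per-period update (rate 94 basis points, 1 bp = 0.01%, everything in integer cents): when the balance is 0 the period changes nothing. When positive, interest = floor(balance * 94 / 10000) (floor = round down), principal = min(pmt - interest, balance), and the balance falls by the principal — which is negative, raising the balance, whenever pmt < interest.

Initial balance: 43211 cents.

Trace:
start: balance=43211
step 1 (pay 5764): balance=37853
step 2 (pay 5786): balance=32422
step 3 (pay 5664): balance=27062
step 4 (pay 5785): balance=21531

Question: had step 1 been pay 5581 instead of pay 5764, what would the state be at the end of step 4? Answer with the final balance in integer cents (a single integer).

(re-executing from step 1 with the substitution; state before step 1: balance=43211)
step 1 (pay 5581): balance=38036
step 2 (pay 5786): balance=32607
step 3 (pay 5664): balance=27249
step 4 (pay 5785): balance=21720

21720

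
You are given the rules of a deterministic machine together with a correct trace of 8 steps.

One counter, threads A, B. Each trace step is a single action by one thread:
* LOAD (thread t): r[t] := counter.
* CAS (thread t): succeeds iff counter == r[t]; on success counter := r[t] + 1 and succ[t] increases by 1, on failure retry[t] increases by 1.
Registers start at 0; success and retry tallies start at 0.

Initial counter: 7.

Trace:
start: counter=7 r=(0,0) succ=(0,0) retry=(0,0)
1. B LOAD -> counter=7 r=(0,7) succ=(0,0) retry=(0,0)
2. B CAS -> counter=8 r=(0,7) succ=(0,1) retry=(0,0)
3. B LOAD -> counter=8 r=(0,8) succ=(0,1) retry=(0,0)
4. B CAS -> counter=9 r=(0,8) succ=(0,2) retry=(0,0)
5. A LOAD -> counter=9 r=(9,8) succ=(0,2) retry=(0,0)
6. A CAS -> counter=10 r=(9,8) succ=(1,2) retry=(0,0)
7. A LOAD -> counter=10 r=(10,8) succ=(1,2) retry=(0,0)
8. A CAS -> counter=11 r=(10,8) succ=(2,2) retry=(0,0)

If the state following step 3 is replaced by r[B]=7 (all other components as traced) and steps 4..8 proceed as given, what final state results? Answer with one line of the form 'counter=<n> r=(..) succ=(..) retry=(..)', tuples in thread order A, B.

counter=10 r=(9,7) succ=(2,1) retry=(0,1)

state after step 3 := counter=8 r=(0,7) succ=(0,1) retry=(0,0)
4. B CAS -> counter=8 r=(0,7) succ=(0,1) retry=(0,1)
5. A LOAD -> counter=8 r=(8,7) succ=(0,1) retry=(0,1)
6. A CAS -> counter=9 r=(8,7) succ=(1,1) retry=(0,1)
7. A LOAD -> counter=9 r=(9,7) succ=(1,1) retry=(0,1)
8. A CAS -> counter=10 r=(9,7) succ=(2,1) retry=(0,1)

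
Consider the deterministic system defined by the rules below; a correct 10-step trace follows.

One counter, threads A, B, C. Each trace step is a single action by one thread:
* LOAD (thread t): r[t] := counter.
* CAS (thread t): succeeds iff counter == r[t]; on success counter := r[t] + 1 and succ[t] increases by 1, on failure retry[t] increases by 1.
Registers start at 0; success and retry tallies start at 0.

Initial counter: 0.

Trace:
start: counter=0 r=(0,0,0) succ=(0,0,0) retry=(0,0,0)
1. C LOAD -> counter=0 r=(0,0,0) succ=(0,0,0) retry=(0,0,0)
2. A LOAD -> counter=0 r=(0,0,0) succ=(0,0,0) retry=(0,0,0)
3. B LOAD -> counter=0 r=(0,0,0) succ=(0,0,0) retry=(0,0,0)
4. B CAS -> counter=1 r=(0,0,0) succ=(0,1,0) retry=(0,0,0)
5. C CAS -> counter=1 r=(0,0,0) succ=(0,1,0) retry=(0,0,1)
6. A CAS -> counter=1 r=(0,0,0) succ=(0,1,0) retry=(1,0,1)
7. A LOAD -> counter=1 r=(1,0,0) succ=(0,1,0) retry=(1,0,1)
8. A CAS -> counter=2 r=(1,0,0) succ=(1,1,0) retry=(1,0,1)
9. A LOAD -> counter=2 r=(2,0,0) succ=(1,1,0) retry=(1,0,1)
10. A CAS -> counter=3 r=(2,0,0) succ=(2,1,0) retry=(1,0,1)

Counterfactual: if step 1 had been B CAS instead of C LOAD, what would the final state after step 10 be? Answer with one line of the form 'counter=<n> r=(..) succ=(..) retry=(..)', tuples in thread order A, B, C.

(re-executing from step 1 with the substitution; state before step 1: counter=0 r=(0,0,0) succ=(0,0,0) retry=(0,0,0))
1. B CAS -> counter=1 r=(0,0,0) succ=(0,1,0) retry=(0,0,0)
2. A LOAD -> counter=1 r=(1,0,0) succ=(0,1,0) retry=(0,0,0)
3. B LOAD -> counter=1 r=(1,1,0) succ=(0,1,0) retry=(0,0,0)
4. B CAS -> counter=2 r=(1,1,0) succ=(0,2,0) retry=(0,0,0)
5. C CAS -> counter=2 r=(1,1,0) succ=(0,2,0) retry=(0,0,1)
6. A CAS -> counter=2 r=(1,1,0) succ=(0,2,0) retry=(1,0,1)
7. A LOAD -> counter=2 r=(2,1,0) succ=(0,2,0) retry=(1,0,1)
8. A CAS -> counter=3 r=(2,1,0) succ=(1,2,0) retry=(1,0,1)
9. A LOAD -> counter=3 r=(3,1,0) succ=(1,2,0) retry=(1,0,1)
10. A CAS -> counter=4 r=(3,1,0) succ=(2,2,0) retry=(1,0,1)

counter=4 r=(3,1,0) succ=(2,2,0) retry=(1,0,1)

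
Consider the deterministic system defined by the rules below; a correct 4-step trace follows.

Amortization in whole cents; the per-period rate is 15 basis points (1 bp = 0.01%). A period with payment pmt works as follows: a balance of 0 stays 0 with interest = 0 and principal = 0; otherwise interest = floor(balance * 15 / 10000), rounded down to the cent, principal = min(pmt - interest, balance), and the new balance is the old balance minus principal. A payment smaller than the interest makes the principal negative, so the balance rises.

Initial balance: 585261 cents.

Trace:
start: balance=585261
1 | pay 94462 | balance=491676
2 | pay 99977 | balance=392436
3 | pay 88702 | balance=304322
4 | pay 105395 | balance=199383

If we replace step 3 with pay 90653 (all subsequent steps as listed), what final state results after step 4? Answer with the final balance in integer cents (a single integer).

(re-executing from step 3 with the substitution; state before step 3: balance=392436)
3 | pay 90653 | balance=302371
4 | pay 105395 | balance=197429

197429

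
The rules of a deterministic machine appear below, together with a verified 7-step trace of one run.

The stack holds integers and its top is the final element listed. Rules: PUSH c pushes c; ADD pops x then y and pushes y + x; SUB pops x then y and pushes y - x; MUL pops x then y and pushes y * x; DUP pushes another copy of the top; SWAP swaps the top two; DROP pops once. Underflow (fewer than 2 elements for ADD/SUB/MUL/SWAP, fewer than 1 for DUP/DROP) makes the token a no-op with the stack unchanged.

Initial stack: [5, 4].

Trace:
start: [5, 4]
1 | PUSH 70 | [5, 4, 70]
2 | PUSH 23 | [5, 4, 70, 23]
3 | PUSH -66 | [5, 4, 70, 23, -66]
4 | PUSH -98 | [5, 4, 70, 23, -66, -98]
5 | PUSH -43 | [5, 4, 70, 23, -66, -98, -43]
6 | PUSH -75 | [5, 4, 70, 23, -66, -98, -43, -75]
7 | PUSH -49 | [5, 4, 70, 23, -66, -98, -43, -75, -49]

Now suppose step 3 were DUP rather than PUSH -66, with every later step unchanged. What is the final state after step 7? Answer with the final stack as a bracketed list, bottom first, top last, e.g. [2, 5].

[5, 4, 70, 23, 23, -98, -43, -75, -49]

(re-executing from step 3 with the substitution; state before step 3: [5, 4, 70, 23])
3 | DUP | [5, 4, 70, 23, 23]
4 | PUSH -98 | [5, 4, 70, 23, 23, -98]
5 | PUSH -43 | [5, 4, 70, 23, 23, -98, -43]
6 | PUSH -75 | [5, 4, 70, 23, 23, -98, -43, -75]
7 | PUSH -49 | [5, 4, 70, 23, 23, -98, -43, -75, -49]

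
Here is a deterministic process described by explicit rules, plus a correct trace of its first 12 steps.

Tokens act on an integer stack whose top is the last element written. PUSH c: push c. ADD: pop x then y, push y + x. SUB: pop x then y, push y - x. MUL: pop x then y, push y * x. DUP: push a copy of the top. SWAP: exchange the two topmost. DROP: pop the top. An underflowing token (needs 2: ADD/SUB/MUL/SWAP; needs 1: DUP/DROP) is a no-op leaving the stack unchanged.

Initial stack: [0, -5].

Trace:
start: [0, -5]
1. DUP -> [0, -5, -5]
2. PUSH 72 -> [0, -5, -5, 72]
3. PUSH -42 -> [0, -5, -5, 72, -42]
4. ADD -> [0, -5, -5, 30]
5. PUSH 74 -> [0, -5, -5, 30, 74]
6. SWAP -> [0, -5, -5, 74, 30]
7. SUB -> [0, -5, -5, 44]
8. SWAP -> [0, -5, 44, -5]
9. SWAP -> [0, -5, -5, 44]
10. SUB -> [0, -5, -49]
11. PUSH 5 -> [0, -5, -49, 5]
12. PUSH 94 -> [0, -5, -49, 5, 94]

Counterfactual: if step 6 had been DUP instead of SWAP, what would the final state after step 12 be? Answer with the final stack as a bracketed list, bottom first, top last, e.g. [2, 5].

(re-executing from step 6 with the substitution; state before step 6: [0, -5, -5, 30, 74])
6. DUP -> [0, -5, -5, 30, 74, 74]
7. SUB -> [0, -5, -5, 30, 0]
8. SWAP -> [0, -5, -5, 0, 30]
9. SWAP -> [0, -5, -5, 30, 0]
10. SUB -> [0, -5, -5, 30]
11. PUSH 5 -> [0, -5, -5, 30, 5]
12. PUSH 94 -> [0, -5, -5, 30, 5, 94]

[0, -5, -5, 30, 5, 94]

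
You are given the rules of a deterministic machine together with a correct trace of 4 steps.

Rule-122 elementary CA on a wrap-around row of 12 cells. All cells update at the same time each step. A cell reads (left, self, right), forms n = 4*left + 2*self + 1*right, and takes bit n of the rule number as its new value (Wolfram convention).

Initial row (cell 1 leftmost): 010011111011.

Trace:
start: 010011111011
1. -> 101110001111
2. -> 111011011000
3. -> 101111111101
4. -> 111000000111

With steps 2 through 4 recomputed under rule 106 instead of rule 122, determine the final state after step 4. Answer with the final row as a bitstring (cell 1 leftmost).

111101101011

(re-executing steps 2..4 under rule 106; state before step 2: 101110001111)
2. -> 111010011000
3. -> 101100111001
4. -> 111101101011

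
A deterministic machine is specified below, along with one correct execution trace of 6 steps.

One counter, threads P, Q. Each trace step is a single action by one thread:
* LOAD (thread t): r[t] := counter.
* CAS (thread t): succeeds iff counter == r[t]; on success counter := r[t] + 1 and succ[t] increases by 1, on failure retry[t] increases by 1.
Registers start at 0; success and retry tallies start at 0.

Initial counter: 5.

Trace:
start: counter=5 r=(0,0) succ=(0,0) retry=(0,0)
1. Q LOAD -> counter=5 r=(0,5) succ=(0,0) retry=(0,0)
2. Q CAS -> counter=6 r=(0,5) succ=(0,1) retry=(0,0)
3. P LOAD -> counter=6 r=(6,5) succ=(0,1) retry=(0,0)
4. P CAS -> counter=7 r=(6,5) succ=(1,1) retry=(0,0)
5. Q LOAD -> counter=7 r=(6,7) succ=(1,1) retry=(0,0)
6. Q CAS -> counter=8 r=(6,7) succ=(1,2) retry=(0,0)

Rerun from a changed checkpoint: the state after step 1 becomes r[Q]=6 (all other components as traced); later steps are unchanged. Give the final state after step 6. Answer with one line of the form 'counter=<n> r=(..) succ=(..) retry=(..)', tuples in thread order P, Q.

state after step 1 := counter=5 r=(0,6) succ=(0,0) retry=(0,0)
2. Q CAS -> counter=5 r=(0,6) succ=(0,0) retry=(0,1)
3. P LOAD -> counter=5 r=(5,6) succ=(0,0) retry=(0,1)
4. P CAS -> counter=6 r=(5,6) succ=(1,0) retry=(0,1)
5. Q LOAD -> counter=6 r=(5,6) succ=(1,0) retry=(0,1)
6. Q CAS -> counter=7 r=(5,6) succ=(1,1) retry=(0,1)

counter=7 r=(5,6) succ=(1,1) retry=(0,1)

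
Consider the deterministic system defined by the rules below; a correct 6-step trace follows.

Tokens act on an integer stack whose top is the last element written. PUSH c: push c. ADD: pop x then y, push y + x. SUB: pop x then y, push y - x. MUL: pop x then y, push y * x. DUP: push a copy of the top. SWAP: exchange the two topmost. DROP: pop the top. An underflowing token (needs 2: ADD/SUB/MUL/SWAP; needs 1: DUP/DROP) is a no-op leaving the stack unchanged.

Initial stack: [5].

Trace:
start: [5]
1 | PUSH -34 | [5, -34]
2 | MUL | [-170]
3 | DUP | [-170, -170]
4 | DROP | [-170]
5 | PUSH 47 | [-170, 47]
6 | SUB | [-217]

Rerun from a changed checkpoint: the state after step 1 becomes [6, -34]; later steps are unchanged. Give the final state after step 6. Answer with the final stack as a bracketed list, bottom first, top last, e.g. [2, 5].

state after step 1 := [6, -34]
2 | MUL | [-204]
3 | DUP | [-204, -204]
4 | DROP | [-204]
5 | PUSH 47 | [-204, 47]
6 | SUB | [-251]

[-251]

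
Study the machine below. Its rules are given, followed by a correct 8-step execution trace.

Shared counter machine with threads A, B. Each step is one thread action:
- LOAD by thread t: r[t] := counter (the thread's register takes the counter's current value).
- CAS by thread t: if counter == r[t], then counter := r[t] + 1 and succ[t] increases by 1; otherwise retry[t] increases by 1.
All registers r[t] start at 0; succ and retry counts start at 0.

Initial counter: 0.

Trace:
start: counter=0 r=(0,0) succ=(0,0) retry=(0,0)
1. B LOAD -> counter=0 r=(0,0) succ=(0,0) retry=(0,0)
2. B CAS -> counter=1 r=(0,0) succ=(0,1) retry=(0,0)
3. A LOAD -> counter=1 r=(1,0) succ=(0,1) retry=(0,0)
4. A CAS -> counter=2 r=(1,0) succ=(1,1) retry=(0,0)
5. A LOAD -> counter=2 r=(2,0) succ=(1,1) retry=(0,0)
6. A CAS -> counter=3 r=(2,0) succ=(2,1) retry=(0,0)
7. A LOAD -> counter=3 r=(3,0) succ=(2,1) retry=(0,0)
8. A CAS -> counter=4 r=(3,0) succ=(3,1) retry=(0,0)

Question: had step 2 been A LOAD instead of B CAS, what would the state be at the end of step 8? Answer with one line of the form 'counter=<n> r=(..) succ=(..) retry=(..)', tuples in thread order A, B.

(re-executing from step 2 with the substitution; state before step 2: counter=0 r=(0,0) succ=(0,0) retry=(0,0))
2. A LOAD -> counter=0 r=(0,0) succ=(0,0) retry=(0,0)
3. A LOAD -> counter=0 r=(0,0) succ=(0,0) retry=(0,0)
4. A CAS -> counter=1 r=(0,0) succ=(1,0) retry=(0,0)
5. A LOAD -> counter=1 r=(1,0) succ=(1,0) retry=(0,0)
6. A CAS -> counter=2 r=(1,0) succ=(2,0) retry=(0,0)
7. A LOAD -> counter=2 r=(2,0) succ=(2,0) retry=(0,0)
8. A CAS -> counter=3 r=(2,0) succ=(3,0) retry=(0,0)

counter=3 r=(2,0) succ=(3,0) retry=(0,0)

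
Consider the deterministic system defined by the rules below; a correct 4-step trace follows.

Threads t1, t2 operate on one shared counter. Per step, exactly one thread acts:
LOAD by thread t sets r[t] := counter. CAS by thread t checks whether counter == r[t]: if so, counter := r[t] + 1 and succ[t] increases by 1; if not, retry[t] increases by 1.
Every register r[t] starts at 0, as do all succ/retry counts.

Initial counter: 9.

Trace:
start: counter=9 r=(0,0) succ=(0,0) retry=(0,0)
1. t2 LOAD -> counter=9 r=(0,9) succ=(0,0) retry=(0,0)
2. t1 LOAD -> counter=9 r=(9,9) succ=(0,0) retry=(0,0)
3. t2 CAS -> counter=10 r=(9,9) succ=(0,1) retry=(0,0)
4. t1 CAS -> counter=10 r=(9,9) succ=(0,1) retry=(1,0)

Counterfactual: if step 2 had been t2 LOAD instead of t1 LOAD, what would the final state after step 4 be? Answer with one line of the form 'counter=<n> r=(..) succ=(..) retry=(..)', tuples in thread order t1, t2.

counter=10 r=(0,9) succ=(0,1) retry=(1,0)

(re-executing from step 2 with the substitution; state before step 2: counter=9 r=(0,9) succ=(0,0) retry=(0,0))
2. t2 LOAD -> counter=9 r=(0,9) succ=(0,0) retry=(0,0)
3. t2 CAS -> counter=10 r=(0,9) succ=(0,1) retry=(0,0)
4. t1 CAS -> counter=10 r=(0,9) succ=(0,1) retry=(1,0)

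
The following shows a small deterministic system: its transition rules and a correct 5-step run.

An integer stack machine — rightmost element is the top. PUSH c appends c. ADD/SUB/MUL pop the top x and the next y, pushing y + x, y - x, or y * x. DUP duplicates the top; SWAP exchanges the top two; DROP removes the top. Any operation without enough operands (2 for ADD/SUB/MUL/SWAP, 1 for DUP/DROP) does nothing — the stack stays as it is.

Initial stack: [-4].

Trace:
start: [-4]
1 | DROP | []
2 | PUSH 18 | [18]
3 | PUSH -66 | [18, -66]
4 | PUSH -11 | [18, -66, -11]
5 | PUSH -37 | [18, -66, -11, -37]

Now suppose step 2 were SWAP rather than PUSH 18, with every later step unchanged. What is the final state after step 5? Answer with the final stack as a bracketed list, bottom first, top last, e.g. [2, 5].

[-66, -11, -37]

(re-executing from step 2 with the substitution; state before step 2: [])
2 | SWAP | []
3 | PUSH -66 | [-66]
4 | PUSH -11 | [-66, -11]
5 | PUSH -37 | [-66, -11, -37]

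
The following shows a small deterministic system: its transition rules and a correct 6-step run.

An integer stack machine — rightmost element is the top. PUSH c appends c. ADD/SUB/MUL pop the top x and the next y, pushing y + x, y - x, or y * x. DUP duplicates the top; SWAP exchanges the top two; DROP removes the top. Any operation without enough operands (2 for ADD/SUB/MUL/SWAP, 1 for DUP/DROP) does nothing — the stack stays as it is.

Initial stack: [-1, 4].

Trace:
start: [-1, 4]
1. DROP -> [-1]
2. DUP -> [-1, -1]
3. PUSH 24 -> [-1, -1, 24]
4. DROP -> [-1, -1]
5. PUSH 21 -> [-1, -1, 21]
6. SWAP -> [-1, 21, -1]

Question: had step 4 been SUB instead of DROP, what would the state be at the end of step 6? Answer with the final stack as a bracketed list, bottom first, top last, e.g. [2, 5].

(re-executing from step 4 with the substitution; state before step 4: [-1, -1, 24])
4. SUB -> [-1, -25]
5. PUSH 21 -> [-1, -25, 21]
6. SWAP -> [-1, 21, -25]

[-1, 21, -25]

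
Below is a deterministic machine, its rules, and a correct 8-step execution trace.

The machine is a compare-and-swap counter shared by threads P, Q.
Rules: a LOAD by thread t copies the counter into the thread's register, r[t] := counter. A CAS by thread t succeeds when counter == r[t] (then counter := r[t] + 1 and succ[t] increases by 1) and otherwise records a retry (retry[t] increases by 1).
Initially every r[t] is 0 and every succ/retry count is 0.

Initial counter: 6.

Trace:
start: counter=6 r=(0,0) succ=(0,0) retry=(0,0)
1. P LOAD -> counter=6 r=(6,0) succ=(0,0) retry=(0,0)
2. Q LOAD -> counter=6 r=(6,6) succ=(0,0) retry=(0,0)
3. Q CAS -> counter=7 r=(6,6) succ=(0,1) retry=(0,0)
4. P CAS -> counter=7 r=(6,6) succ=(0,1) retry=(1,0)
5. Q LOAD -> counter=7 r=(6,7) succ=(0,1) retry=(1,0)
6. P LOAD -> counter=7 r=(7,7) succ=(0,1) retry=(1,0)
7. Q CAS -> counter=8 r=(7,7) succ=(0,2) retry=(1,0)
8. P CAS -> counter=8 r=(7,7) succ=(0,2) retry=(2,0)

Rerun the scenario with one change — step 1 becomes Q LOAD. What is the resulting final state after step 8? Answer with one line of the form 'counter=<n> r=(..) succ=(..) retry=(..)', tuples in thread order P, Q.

(re-executing from step 1 with the substitution; state before step 1: counter=6 r=(0,0) succ=(0,0) retry=(0,0))
1. Q LOAD -> counter=6 r=(0,6) succ=(0,0) retry=(0,0)
2. Q LOAD -> counter=6 r=(0,6) succ=(0,0) retry=(0,0)
3. Q CAS -> counter=7 r=(0,6) succ=(0,1) retry=(0,0)
4. P CAS -> counter=7 r=(0,6) succ=(0,1) retry=(1,0)
5. Q LOAD -> counter=7 r=(0,7) succ=(0,1) retry=(1,0)
6. P LOAD -> counter=7 r=(7,7) succ=(0,1) retry=(1,0)
7. Q CAS -> counter=8 r=(7,7) succ=(0,2) retry=(1,0)
8. P CAS -> counter=8 r=(7,7) succ=(0,2) retry=(2,0)

counter=8 r=(7,7) succ=(0,2) retry=(2,0)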